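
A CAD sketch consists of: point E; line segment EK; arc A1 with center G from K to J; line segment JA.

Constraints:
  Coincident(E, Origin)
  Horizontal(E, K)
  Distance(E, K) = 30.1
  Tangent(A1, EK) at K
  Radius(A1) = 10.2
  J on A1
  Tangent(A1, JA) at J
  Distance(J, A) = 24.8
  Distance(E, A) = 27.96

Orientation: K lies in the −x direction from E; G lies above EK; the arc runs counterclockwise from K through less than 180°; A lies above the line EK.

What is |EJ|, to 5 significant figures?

21.876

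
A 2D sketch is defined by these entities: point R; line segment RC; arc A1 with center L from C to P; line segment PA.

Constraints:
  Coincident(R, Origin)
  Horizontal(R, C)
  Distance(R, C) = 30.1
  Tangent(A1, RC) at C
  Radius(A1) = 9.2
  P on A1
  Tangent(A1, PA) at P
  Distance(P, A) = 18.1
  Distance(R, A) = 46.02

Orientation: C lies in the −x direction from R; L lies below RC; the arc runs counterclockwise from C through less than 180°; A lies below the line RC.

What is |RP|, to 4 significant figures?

40.62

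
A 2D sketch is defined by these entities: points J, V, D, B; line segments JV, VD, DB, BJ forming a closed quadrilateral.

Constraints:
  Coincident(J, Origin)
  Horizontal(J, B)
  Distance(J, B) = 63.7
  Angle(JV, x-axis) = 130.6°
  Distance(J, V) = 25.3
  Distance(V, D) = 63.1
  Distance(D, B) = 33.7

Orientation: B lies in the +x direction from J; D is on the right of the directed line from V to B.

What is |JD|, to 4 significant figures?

39.01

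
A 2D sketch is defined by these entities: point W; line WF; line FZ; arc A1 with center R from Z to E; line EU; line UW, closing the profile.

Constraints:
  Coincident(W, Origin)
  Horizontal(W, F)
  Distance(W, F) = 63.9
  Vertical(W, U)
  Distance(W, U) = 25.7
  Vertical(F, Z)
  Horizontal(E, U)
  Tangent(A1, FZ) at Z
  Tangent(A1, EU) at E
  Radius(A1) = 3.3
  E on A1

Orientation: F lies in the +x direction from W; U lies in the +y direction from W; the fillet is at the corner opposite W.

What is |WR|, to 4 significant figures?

64.61

W is at the origin; W and F share the same y with |WF| = 63.9 and F on the +x side, so F = (63.90, 0.000). WU is vertical with |WU| = 25.7 and U on the +y side, so U = (0.000, 25.70). The virtual corner opposite W is at (63.90, 25.70). A1 meets FZ tangentially, so RZ is at right angles to FZ and tangency of A1 to EU means the radius RE is perpendicular to EU, with radius 3.3, so the center R sits 3.3 in from both sides at R = (60.60, 22.40). Then |WR| = |R − W| = 64.61.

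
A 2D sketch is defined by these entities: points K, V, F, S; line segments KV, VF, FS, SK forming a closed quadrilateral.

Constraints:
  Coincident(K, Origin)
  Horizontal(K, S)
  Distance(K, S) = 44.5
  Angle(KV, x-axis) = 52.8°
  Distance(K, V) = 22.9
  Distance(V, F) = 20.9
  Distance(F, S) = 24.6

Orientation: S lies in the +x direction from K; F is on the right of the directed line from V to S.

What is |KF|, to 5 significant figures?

20.038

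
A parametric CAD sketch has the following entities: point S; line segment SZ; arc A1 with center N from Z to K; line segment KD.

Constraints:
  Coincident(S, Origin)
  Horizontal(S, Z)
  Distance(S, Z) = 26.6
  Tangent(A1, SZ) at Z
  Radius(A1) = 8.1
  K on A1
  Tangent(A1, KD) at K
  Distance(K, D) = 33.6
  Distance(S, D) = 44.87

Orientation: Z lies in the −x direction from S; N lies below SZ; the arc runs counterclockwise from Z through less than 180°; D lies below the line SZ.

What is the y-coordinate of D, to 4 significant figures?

-41.39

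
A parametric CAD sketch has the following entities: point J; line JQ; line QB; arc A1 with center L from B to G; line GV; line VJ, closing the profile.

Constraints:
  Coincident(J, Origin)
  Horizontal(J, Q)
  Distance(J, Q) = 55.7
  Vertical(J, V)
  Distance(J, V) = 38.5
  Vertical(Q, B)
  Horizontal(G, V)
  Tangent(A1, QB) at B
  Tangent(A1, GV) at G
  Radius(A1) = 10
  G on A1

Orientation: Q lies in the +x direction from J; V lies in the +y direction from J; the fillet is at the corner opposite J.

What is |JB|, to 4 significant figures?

62.57

The virtual corner opposite J is at (55.70, 38.50). A1 meets QB tangentially, so LB is at right angles to QB and since A1 is tangent to GV there, LG ⟂ GV, with radius 10.0, so the center L sits 10.0 in from both sides at L = (45.70, 28.50). That places the tangent points at B = (55.70, 28.50) on QB and G = (45.70, 38.50) on GV. Then |JB| = |B − J| = 62.57.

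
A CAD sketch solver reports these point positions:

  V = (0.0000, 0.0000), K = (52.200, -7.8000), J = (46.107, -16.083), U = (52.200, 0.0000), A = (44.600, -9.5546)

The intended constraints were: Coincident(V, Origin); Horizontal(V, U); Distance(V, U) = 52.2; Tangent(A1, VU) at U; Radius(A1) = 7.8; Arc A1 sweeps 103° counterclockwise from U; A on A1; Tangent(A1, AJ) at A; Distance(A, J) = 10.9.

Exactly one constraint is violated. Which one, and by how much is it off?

Distance(A, J) = 10.9 — off by 4.20.

V = (0.00, 0.00) ✓; V.y = 0.00, U.y = 0.00 ✓; |VU| = 52.20 ✓; ∠(KU, UV) = 90.00° ✓; |KU| = 7.800 ✓; bearing(K→A) − bearing(K→U) = 103.0° ✓; |KA| = 7.800 ✓; ∠(KA, AJ) = 90.00° ✓; |AJ| = 6.700 ✗.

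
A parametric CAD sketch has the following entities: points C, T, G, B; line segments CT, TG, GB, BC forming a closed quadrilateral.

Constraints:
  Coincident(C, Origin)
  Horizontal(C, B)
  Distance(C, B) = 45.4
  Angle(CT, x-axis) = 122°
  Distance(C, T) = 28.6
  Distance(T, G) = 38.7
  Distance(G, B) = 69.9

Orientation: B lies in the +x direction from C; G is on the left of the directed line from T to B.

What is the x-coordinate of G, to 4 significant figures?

5.188

Checks: |TG| = 38.70 ✓; |GB| = 69.90 ✓.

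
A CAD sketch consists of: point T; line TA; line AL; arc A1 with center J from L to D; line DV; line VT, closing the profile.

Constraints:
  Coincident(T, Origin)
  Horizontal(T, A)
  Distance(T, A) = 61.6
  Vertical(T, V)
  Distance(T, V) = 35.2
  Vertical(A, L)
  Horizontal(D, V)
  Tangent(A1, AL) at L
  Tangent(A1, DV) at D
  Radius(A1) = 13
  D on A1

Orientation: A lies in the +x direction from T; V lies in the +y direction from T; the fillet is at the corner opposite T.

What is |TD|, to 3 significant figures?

60.0

T is at the origin; T and A share the same y with |TA| = 61.6 and A on the +x side, so A = (61.6, 0.00). T and V share the same x with |TV| = 35.2 and V on the +y side, so V = (0.00, 35.2). The virtual corner opposite T is at (61.6, 35.2). Since A1 is tangent to AL there, JL ⟂ AL and tangency of A1 to DV means the radius JD is perpendicular to DV, with radius 13.0, so the center J sits 13.0 in from both sides at J = (48.6, 22.2). That places the tangent points at L = (61.6, 22.2) on AL and D = (48.6, 35.2) on DV. Then |TD| = |D − T| = 60.0.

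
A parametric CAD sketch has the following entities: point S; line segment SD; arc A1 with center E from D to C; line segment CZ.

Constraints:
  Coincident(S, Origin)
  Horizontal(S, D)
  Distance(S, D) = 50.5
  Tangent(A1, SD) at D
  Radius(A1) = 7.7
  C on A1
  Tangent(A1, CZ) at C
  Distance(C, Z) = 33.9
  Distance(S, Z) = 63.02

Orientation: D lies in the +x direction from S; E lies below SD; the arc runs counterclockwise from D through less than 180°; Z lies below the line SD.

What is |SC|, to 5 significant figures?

43.703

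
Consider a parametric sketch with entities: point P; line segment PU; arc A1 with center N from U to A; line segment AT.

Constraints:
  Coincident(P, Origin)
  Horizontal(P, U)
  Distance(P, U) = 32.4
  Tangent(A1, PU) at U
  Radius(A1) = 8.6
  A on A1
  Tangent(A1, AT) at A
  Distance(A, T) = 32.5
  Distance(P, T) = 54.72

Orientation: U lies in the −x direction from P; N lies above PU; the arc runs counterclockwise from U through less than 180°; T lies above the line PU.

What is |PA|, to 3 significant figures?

26.8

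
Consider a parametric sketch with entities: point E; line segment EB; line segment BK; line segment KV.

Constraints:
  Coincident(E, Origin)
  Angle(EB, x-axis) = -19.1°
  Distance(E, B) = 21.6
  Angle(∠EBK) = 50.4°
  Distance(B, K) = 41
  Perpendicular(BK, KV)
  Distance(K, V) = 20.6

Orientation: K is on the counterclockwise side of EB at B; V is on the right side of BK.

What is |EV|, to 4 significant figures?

46.14

∠EBK = 50.4°, so BK runs at -19.1° + (180° − 50.4°) = 110.5° from the x-axis; with |BK| = 41.0, K = B + 41.0·(cos 110.5°, sin 110.5°) = (6.052, 31.34). BK is perpendicular to KV; with |KV| = 20.6 on the right of BK, V = K + 20.6·(0.9367, 0.3502) = (25.35, 38.55). Then |EV| = |V − E| = 46.14.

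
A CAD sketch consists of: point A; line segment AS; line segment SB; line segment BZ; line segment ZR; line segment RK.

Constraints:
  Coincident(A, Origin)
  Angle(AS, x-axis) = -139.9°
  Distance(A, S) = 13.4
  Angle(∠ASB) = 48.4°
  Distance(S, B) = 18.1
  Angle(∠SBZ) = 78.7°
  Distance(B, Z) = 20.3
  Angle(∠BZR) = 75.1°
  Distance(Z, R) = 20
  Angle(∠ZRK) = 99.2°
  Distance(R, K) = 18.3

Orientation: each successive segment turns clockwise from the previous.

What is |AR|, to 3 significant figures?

12.8

A is at the origin; AS runs at -139.9° with length 13.4, so S = (-10.2, -8.63). ∠ASB = 48.4° gives SB at 88.5° from the x-axis; with |SB| = 18.1, B = (-9.78, 9.46). ∠SBZ = 78.7° gives BZ at -12.8° from the x-axis; with |BZ| = 20.3, Z = (10.0, 4.97). ∠BZR = 75.1° gives ZR at -118° from the x-axis; with |ZR| = 20.0, R = (0.723, -12.7). Then |AR| = |R − A| = 12.8.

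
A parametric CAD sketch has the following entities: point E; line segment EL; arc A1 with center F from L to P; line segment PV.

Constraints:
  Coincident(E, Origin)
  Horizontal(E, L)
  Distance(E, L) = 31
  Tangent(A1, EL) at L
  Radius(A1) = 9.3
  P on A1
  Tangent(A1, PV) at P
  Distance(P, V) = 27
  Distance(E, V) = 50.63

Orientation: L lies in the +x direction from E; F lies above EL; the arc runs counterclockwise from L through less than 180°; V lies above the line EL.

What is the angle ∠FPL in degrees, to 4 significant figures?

38.28°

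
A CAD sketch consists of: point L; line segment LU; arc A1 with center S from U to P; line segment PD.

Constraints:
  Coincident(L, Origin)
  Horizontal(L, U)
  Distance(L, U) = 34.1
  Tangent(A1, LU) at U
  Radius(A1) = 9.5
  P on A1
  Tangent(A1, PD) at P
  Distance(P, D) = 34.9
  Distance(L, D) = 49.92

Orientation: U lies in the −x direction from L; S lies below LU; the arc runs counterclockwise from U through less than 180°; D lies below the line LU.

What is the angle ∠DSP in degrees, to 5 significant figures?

74.773°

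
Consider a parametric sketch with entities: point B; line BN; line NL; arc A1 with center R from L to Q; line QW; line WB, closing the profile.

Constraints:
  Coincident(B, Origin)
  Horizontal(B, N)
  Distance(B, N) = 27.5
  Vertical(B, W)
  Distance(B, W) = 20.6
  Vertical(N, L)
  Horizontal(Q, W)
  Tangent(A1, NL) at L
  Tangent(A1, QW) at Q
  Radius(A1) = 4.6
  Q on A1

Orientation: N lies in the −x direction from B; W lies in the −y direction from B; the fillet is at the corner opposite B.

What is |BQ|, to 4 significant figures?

30.80

The virtual corner opposite B is at (-27.50, -20.60). The tangent condition forces RL to be normal to NL and the tangent condition forces RQ to be normal to QW, with radius 4.6, so the center R sits 4.6 in from both sides at R = (-22.90, -16.00). That places the tangent points at L = (-27.50, -16.00) on NL and Q = (-22.90, -20.60) on QW. Then |BQ| = |Q − B| = 30.80.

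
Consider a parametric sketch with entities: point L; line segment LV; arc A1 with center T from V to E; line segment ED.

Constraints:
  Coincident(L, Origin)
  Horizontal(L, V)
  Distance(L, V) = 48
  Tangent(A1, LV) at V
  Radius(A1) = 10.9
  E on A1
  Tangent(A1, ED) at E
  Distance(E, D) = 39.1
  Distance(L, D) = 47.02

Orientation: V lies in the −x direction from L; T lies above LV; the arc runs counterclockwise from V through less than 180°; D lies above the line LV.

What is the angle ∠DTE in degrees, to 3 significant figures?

74.4°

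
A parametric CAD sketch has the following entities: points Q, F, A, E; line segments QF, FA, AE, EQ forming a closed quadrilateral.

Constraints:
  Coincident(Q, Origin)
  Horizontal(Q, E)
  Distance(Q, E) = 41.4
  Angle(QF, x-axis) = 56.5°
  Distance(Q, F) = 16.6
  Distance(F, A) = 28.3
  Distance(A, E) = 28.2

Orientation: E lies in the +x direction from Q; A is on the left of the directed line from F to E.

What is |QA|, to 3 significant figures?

43.6

Q is at the origin; Q and E share the same y with |QE| = 41.4 and E in +x, so E = (41.4, 0). QF runs at 56.5° with |QF| = 16.6, so F = (9.16, 13.8). A is determined by |FA| = 28.3 and |AE| = 28.2 together: it lies at the intersection of circle(F, 28.3) and circle(E, 28.2). With |FE| = 35.1, the foot of the radical line on FE is 17.6 from F and the perpendicular offset is √(28.3² − 17.6²) = 22.1. Taking the left-of-FE solution: A = (34.1, 27.2).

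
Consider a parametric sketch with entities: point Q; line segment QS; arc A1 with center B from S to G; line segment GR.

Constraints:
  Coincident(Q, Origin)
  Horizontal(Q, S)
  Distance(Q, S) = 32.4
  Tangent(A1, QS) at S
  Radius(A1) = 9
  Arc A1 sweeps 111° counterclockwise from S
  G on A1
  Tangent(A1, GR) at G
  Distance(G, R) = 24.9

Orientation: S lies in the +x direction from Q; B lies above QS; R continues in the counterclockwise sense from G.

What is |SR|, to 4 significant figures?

35.48

On A1, S sits at bearing -90° from B; a 111° counterclockwise sweep puts G at bearing 21°, so G = B + 9.0·(cos 21°, sin 21°) = (40.80, 12.23). A1 meets GR tangentially, so BG is at right angles to GR, so GR runs along (−sin 21°, cos 21°); with |GR| = 24.9, R = (31.88, 35.47). Then |SR| = |R − S| = 35.48.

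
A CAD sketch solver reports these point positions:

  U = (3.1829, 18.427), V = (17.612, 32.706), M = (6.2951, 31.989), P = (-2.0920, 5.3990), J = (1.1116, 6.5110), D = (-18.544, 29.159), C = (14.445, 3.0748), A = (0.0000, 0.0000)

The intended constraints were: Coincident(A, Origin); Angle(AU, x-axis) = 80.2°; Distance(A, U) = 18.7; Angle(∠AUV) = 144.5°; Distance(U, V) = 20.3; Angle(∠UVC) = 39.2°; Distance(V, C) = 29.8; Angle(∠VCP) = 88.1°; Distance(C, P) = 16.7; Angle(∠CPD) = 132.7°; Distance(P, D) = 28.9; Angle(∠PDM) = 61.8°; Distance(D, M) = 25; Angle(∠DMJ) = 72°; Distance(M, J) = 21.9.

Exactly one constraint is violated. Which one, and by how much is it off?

Distance(M, J) = 21.9 — off by 4.10.

A = (0.00, 0.00) ✓; AU at 80.20° ✓; |AU| = 18.70 ✓; ∠AUV = 144.5° ✓; |UV| = 20.30 ✓; ∠UVC = 39.20° ✓; |VC| = 29.80 ✓; ∠VCP = 88.10° ✓; |CP| = 16.70 ✓; ∠CPD = 132.7° ✓; |PD| = 28.90 ✓; ∠PDM = 61.80° ✓; |DM| = 25.00 ✓; ∠DMJ = 72.00° ✓; |MJ| = 26.00 ✗.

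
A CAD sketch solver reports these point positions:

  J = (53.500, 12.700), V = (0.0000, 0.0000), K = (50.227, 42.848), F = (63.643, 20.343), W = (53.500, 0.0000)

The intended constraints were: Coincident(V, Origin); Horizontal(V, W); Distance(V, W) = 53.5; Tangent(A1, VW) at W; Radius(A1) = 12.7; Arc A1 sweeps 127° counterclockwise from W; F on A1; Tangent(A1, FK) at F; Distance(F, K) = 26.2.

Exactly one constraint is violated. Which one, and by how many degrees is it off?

Tangent(A1, FK) at F — off by 6.20°.

V = (0.00, 0.00) ✓; V.y = 0.00, W.y = 0.00 ✓; |VW| = 53.50 ✓; ∠(JW, WV) = 90.00° ✓; |JW| = 12.70 ✓; bearing(J→F) − bearing(J→W) = 127.0° ✓; |JF| = 12.70 ✓; ∠(JF, FK) = 96.20° ✗; |FK| = 26.20 ✓.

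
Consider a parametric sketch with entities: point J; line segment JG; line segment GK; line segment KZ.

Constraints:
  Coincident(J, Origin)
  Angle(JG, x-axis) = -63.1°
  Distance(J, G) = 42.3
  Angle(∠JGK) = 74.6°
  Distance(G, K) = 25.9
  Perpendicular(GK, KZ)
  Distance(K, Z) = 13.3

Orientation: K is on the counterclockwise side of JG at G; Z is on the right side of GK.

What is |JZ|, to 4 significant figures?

56.03

∠JGK = 74.6°, so GK runs at -63.1° + (180° − 74.6°) = 42.30° from the x-axis; with |GK| = 25.9, K = G + 25.9·(cos 42.30°, sin 42.30°) = (38.29, -20.29). GK ⟂ KZ; with |KZ| = 13.3 on the right of GK, Z = K + 13.3·(0.6730, -0.7396) = (47.25, -30.13). Then |JZ| = |Z − J| = 56.03.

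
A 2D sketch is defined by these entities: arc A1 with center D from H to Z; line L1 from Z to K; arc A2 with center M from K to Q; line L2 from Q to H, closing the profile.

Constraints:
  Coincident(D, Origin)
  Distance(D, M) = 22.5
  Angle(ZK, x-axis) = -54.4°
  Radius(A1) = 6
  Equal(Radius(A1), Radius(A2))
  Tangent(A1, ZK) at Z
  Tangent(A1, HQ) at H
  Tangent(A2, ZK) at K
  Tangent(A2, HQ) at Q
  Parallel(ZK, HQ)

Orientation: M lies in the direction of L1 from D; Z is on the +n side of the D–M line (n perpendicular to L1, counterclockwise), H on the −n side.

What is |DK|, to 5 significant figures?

23.286

The slot axis is L1's direction at -54.4°, so u = (cos -54.4°, sin -54.4°) = (0.58212, -0.81310) and n = (−sin -54.4°, cos -54.4°) = (0.81310, 0.58212). D is at the origin and M lies 22.5 along u from D, so M = 22.5·u = (13.098, -18.295). Tangency of A1 to both parallel lines with radius 6.0 puts Z and H at D ± 6.0·n: Z = (4.8786, 3.4927), H = (-4.8786, -3.4927). Equal radii place K and Q the same way about M: K = M + 6.0·n = (17.976, -14.802), Q = M − 6.0·n = (8.2192, -21.788). Then |DK| = |K − D| = 23.286.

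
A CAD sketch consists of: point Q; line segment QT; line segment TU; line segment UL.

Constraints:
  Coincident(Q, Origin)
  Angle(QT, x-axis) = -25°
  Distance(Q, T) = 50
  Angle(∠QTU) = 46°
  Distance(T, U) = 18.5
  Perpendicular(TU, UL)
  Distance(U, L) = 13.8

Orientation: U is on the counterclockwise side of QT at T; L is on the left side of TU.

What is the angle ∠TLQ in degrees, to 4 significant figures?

162.9°

∠QTU = 46.0°, so TU runs at -25.0° + (180° − 46.0°) = 109.0° from the x-axis; with |TU| = 18.5, U = T + 18.5·(cos 109.0°, sin 109.0°) = (39.29, -3.639). The perpendicularity gives UL at right angles to TU; with |UL| = 13.8 on the left of TU, L = U + 13.8·(-0.9455, -0.3256) = (26.24, -8.132). Then cos ∠TLQ = LT·LQ / (|LT||LQ|), giving 162.9°.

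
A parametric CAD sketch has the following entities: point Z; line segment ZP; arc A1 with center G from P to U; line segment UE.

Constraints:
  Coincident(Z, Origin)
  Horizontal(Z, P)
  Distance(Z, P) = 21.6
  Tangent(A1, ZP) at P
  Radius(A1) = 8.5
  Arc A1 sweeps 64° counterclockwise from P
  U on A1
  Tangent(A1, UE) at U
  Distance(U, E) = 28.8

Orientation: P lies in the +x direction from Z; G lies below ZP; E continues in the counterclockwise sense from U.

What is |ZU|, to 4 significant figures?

14.75

Z is at the origin; Z and P share the same y with |ZP| = 21.6 and P on the +x side, so P = (21.60, 0.000). The tangent condition forces GP to be normal to ZP, so G = P + (0, -8.5) = (21.60, -8.500). On A1, P sits at bearing 90° from G; a 64° counterclockwise sweep puts U at bearing 154°, so U = G + 8.5·(cos 154°, sin 154°) = (13.96, -4.774). Then |ZU| = |U − Z| = 14.75.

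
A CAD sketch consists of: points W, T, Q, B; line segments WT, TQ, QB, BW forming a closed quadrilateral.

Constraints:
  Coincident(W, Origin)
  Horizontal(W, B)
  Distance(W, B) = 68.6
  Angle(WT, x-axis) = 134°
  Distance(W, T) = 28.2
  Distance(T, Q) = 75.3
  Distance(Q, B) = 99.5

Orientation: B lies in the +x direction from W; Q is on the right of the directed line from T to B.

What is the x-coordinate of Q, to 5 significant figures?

-14.425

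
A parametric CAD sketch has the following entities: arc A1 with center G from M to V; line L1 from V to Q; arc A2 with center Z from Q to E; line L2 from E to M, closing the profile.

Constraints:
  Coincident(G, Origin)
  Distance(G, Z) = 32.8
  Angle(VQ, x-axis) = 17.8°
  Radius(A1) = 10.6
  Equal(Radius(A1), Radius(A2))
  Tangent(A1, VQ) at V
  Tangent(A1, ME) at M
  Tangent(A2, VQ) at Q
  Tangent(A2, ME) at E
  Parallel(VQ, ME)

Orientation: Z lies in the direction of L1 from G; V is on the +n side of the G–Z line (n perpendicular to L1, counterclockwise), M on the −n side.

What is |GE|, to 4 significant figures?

34.47

The slot axis is L1's direction at 17.8°, so u = (cos 17.8°, sin 17.8°) = (0.9521, 0.3057) and n = (−sin 17.8°, cos 17.8°) = (-0.3057, 0.9521). G is at the origin and Z lies 32.8 along u from G, so Z = 32.8·u = (31.23, 10.03). Tangency of A1 to both parallel lines with radius 10.6 puts V and M at G ± 10.6·n: V = (-3.240, 10.09), M = (3.240, -10.09). Equal radii place Q and E the same way about Z: Q = Z + 10.6·n = (27.99, 20.12), E = Z − 10.6·n = (34.47, -0.06577). Then |GE| = |E − G| = 34.47.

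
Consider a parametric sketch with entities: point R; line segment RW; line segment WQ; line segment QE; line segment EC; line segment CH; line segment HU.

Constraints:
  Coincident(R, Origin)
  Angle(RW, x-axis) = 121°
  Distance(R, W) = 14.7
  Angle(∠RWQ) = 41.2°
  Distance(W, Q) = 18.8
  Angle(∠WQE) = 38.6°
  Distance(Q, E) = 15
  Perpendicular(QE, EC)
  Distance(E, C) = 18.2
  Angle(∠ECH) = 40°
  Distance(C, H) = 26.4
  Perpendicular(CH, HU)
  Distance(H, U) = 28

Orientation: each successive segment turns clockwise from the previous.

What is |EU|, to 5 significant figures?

20.517

R is at the origin; RW runs at 121.0° with length 14.7, so W = (-7.5711, 12.600). ∠RWQ = 41.2° gives WQ at -17.800° from the x-axis; with |WQ| = 18.8, Q = (10.329, 6.8533). ∠WQE = 38.6° gives QE at -159.20° from the x-axis; with |QE| = 15.0, E = (-3.6934, 1.5267). QE is perpendicular to EC, so EC runs at 110.80°; with |EC| = 18.2, C = (-10.156, 18.541). ∠ECH = 40.0° gives CH at -29.200° from the x-axis; with |CH| = 26.4, H = (12.889, 5.6610). The perpendicularity gives HU at right angles to CH, so HU runs at -119.20°; with |HU| = 28.0, U = (-0.77129, -18.781). Then |EU| = |U − E| = 20.517.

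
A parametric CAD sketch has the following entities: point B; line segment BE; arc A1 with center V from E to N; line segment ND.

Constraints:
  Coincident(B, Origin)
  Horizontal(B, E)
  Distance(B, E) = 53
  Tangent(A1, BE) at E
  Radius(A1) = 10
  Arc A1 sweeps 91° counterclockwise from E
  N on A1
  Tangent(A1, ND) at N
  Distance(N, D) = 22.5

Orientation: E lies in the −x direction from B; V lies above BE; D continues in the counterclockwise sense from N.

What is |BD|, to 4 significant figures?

54.32

On A1, E sits at bearing -90° from V; a 91° counterclockwise sweep puts N at bearing 1°, so N = V + 10.0·(cos 1°, sin 1°) = (-43.00, 10.17). A1 meets ND tangentially, so VN is at right angles to ND, so ND runs along (−sin 1°, cos 1°); with |ND| = 22.5, D = (-43.39, 32.67). Then |BD| = |D − B| = 54.32.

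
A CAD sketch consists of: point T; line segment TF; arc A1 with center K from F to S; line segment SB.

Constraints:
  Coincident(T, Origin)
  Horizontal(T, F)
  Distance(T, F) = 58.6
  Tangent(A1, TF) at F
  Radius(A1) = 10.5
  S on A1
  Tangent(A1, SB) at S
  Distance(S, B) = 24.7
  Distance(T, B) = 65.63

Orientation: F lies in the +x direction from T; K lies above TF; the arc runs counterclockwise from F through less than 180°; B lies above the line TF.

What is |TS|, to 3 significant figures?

69.4

Checks: |KS| = 10.50 ✓; ∠(KS, SB) = 90.00° ✓; |SB| = 24.70 ✓; |TB| = 65.63 ✓.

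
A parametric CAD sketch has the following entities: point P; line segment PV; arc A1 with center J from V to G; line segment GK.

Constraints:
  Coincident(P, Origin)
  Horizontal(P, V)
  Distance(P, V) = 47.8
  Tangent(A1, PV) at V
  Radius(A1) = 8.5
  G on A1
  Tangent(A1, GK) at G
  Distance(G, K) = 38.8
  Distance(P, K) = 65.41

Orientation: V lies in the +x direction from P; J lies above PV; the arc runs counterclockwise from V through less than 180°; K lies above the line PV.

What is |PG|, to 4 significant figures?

56.99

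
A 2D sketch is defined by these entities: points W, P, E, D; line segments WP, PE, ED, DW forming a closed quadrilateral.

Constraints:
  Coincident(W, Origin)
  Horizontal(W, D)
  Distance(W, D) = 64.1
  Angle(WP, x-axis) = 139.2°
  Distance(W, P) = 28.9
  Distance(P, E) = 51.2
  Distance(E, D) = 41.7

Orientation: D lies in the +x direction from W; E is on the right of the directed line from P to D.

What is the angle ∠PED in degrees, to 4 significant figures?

142.5°

W is at the origin; W and D share the same y with |WD| = 64.1 and D in +x, so D = (64.1, 0). WP runs at 139.2° with |WP| = 28.9, so P = (-21.88, 18.88). E is determined by |PE| = 51.2 and |ED| = 41.7 together: it lies at the intersection of circle(P, 51.2) and circle(D, 41.7). With |PD| = 88.03, the foot of the radical line on PD is 49.03 from P and the perpendicular offset is √(51.2² − 49.03²) = 14.76. Taking the right-of-PD solution: E = (22.84, -6.050).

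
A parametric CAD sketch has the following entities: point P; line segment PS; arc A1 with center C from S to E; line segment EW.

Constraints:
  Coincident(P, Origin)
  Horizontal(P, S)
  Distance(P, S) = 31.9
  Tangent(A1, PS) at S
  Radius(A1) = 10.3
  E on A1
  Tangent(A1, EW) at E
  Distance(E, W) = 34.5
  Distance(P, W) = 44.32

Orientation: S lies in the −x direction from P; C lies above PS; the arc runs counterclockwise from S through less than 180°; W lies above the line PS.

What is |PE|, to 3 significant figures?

23.3

Checks: |CE| = 10.30 ✓; ∠(CE, EW) = 90.00° ✓; |EW| = 34.50 ✓; |PW| = 44.32 ✓.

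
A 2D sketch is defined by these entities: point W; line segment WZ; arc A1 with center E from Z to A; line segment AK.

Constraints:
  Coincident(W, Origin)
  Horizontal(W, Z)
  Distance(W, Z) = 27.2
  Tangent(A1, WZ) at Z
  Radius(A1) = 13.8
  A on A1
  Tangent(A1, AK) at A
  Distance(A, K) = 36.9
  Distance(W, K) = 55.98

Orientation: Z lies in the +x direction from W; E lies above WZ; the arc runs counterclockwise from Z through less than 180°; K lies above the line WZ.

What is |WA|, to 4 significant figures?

44.27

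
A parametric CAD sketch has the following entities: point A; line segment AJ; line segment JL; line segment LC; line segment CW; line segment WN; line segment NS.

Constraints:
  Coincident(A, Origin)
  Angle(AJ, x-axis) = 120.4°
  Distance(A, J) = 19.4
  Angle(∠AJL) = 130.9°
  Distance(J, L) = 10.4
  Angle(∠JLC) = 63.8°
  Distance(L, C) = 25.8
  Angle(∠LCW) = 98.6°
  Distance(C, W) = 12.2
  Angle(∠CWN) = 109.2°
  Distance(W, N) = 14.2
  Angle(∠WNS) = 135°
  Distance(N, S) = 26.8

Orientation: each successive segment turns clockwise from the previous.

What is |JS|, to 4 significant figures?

15.20

A is at the origin; AJ runs at 120.4° with length 19.4, so J = (-9.817, 16.73). ∠AJL = 130.9° gives JL at 71.30° from the x-axis; with |JL| = 10.4, L = (-6.483, 26.58). ∠JLC = 63.8° gives LC at -44.90° from the x-axis; with |LC| = 25.8, C = (11.79, 8.372). ∠LCW = 98.6° gives CW at -126.3° from the x-axis; with |CW| = 12.2, W = (4.570, -1.460). ∠CWN = 109.2° gives WN at 162.9° from the x-axis; with |WN| = 14.2, N = (-9.002, 2.715). ∠WNS = 135.0° gives NS at 117.9° from the x-axis; with |NS| = 26.8, S = (-21.54, 26.40). Then |JS| = |S − J| = 15.20.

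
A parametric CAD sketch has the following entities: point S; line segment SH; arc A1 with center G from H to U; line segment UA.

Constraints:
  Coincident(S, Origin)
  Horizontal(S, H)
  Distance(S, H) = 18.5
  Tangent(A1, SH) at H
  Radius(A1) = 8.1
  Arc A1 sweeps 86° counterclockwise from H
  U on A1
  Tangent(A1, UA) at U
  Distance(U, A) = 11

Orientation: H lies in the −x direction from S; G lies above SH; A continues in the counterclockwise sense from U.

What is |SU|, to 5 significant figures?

12.859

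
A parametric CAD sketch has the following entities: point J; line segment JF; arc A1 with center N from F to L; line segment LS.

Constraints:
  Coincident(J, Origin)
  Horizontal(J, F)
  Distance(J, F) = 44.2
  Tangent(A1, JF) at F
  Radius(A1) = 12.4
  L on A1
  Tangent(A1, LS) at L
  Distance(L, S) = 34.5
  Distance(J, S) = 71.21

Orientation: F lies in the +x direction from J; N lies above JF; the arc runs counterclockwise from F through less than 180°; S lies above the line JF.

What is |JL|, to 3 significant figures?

58.2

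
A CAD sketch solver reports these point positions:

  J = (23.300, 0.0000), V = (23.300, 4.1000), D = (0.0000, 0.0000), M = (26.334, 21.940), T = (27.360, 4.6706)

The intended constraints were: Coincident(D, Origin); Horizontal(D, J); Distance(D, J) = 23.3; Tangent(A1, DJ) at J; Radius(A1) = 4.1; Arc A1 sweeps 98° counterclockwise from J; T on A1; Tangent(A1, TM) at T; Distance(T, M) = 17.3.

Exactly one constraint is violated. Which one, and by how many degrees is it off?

Tangent(A1, TM) at T — off by 4.60°.

D = (0.00, 0.00) ✓; D.y = 0.00, J.y = 0.00 ✓; |DJ| = 23.30 ✓; ∠(VJ, JD) = 90.00° ✓; |VJ| = 4.100 ✓; bearing(V→T) − bearing(V→J) = 98.00° ✓; |VT| = 4.100 ✓; ∠(VT, TM) = 94.60° ✗; |TM| = 17.30 ✓.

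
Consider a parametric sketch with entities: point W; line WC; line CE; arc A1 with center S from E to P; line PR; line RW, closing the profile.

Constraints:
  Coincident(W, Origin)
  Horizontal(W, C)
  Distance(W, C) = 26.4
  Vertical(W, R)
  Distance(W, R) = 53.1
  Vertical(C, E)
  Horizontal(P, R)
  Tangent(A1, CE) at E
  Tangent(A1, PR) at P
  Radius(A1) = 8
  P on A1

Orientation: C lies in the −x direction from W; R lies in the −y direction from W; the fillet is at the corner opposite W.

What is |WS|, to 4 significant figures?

48.71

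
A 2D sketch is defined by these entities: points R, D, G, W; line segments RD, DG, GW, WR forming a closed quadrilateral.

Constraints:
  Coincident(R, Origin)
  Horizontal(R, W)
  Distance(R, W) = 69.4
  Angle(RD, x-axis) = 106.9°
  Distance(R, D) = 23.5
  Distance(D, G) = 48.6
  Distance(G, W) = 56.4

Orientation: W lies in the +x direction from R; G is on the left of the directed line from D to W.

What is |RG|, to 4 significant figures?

57.98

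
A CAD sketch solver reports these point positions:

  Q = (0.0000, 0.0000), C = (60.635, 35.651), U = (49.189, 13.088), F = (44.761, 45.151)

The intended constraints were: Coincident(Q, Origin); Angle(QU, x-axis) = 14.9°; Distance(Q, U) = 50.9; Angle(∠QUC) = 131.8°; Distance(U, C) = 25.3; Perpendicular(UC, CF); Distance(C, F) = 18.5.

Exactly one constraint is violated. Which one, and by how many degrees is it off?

Perpendicular(UC, CF) — off by 4.00°.

Q = (0.00, 0.00) ✓; QU at 14.90° ✓; |QU| = 50.90 ✓; ∠QUC = 131.8° ✓; |UC| = 25.30 ✓; ∠(UC, CF) = 86.00° ✗; |CF| = 18.50 ✓.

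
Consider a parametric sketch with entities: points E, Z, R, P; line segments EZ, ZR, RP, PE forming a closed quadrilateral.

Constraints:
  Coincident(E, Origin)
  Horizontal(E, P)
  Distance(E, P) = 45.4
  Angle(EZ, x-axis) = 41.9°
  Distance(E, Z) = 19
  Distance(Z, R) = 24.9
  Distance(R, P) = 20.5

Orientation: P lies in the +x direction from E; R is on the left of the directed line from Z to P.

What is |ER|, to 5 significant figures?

42.729

E is at the origin; EP is horizontal with |EP| = 45.4 and P in +x, so P = (45.4, 0). EZ runs at 41.9° with |EZ| = 19.0, so Z = (14.142, 12.689). R is determined by |ZR| = 24.9 and |RP| = 20.5 together: it lies at the intersection of circle(Z, 24.9) and circle(P, 20.5). With |ZP| = 33.735, the foot of the radical line on ZP is 19.828 from Z and the perpendicular offset is √(24.9² − 19.828²) = 15.061. Taking the left-of-ZP solution: R = (38.179, 19.186).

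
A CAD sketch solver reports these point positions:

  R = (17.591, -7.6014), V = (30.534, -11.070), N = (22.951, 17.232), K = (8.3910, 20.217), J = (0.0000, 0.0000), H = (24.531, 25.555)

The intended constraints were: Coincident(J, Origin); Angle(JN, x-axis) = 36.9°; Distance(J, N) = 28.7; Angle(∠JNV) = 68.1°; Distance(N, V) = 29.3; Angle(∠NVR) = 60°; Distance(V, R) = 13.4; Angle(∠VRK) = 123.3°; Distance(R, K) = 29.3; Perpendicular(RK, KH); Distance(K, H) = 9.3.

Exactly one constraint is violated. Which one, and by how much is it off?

Distance(K, H) = 9.3 — off by 7.70.

J = (0.00, 0.00) ✓; JN at 36.90° ✓; |JN| = 28.70 ✓; ∠JNV = 68.10° ✓; |NV| = 29.30 ✓; ∠NVR = 60.00° ✓; |VR| = 13.40 ✓; ∠VRK = 123.3° ✓; |RK| = 29.30 ✓; ∠(RK, KH) = 90.00° ✓; |KH| = 17.00 ✗.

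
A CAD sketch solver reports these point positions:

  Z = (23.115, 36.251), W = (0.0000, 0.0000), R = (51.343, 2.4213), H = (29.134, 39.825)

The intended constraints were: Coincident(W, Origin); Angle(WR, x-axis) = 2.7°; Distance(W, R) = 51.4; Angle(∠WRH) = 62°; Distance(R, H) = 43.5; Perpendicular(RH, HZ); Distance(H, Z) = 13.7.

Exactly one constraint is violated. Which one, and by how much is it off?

Distance(H, Z) = 13.7 — off by 6.70.

W = (0.00, 0.00) ✓; WR at 2.700° ✓; |WR| = 51.40 ✓; ∠WRH = 62.00° ✓; |RH| = 43.50 ✓; ∠(RH, HZ) = 90.00° ✓; |HZ| = 7.000 ✗.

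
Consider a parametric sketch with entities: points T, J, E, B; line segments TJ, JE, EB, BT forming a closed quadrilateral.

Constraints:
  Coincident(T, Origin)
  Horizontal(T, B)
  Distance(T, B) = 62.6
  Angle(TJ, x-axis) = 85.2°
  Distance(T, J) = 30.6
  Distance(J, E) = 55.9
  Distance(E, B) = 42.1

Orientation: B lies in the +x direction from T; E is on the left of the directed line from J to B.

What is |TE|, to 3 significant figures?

70.9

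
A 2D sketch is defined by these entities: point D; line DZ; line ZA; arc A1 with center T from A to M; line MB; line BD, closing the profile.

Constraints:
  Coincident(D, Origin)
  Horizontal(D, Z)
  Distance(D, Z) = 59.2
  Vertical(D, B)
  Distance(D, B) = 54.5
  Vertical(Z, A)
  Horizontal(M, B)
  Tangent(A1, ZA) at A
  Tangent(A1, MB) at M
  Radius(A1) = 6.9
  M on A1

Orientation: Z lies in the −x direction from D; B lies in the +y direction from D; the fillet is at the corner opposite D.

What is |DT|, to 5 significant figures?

70.718

D is at the origin; D and Z share the same y with |DZ| = 59.2 and Z on the −x side, so Z = (-59.200, 0.0000). DB is vertical with |DB| = 54.5 and B on the +y side, so B = (0.0000, 54.500). The virtual corner opposite D is at (-59.200, 54.500). Since A1 is tangent to ZA there, TA ⟂ ZA and the tangent condition forces TM to be normal to MB, with radius 6.9, so the center T sits 6.9 in from both sides at T = (-52.300, 47.600). Then |DT| = |T − D| = 70.718.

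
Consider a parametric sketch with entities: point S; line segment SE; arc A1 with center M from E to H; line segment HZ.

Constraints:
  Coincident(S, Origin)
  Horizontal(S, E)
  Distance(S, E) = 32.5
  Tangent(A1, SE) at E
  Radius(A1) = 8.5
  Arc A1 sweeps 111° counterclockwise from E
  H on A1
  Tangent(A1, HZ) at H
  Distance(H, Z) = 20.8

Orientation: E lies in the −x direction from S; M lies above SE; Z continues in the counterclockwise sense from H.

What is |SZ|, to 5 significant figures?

44.542

S is at the origin; SE is horizontal with |SE| = 32.5 and E on the −x side, so E = (-32.500, 0.0000). The tangent condition forces ME to be normal to SE, so M = E + (0, 8.5) = (-32.500, 8.5000). On A1, E sits at bearing -90° from M; a 111° counterclockwise sweep puts H at bearing 21°, so H = M + 8.5·(cos 21°, sin 21°) = (-24.565, 11.546). A1 meets HZ tangentially, so MH is at right angles to HZ, so HZ runs along (−sin 21°, cos 21°); with |HZ| = 20.8, Z = (-32.019, 30.965). Then |SZ| = |Z − S| = 44.542.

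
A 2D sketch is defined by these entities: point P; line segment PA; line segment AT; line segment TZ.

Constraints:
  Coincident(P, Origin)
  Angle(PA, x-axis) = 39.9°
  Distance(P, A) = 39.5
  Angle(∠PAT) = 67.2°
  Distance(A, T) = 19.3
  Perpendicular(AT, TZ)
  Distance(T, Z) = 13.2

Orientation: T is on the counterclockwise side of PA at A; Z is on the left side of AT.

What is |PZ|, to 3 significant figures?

23.6

P is at the origin; PA runs at 39.9° with length 39.5, so A = 39.5·(cos 39.9°, sin 39.9°) = (30.3, 25.3). ∠PAT = 67.2°, so AT runs at 39.9° + (180° − 67.2°) = 153° from the x-axis; with |AT| = 19.3, T = A + 19.3·(cos 153°, sin 153°) = (13.2, 34.2). AT is perpendicular to TZ; with |TZ| = 13.2 on the left of AT, Z = T + 13.2·(-0.459, -0.889) = (7.10, 22.5). Then |PZ| = |Z − P| = 23.6.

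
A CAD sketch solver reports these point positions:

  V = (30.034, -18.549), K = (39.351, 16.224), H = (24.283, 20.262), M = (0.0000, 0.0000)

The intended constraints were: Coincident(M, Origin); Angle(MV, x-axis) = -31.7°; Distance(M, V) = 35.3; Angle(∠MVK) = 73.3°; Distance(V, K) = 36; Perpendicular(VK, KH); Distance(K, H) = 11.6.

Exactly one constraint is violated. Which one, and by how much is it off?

Distance(K, H) = 11.6 — off by 4.00.

M = (0.00, 0.00) ✓; MV at -31.70° ✓; |MV| = 35.30 ✓; ∠MVK = 73.30° ✓; |VK| = 36.00 ✓; ∠(VK, KH) = 90.00° ✓; |KH| = 15.60 ✗.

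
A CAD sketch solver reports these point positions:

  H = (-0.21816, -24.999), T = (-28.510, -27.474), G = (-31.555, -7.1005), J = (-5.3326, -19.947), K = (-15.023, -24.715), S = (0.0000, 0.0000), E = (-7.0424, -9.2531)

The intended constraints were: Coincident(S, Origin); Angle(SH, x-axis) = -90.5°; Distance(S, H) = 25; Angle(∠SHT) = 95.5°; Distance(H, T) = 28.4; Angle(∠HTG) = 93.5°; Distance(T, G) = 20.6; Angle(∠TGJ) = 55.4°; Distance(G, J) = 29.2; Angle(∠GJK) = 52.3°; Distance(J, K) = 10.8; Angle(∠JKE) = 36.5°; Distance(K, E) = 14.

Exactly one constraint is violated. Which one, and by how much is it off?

Distance(K, E) = 14 — off by 3.40.

S = (0.00, 0.00) ✓; SH at -90.50° ✓; |SH| = 25.00 ✓; ∠SHT = 95.50° ✓; |HT| = 28.40 ✓; ∠HTG = 93.50° ✓; |TG| = 20.60 ✓; ∠TGJ = 55.40° ✓; |GJ| = 29.20 ✓; ∠GJK = 52.30° ✓; |JK| = 10.80 ✓; ∠JKE = 36.50° ✓; |KE| = 17.40 ✗.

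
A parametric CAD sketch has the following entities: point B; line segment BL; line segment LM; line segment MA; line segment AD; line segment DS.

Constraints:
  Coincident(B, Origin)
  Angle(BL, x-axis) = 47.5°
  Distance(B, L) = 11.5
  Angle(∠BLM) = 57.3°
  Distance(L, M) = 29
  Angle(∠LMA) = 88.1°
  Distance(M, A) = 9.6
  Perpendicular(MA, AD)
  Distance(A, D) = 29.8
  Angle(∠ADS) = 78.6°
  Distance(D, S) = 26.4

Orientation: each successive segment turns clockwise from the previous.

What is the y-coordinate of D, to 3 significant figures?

7.35

B is at the origin; BL runs at 47.5° with length 11.5, so L = (7.77, 8.48). ∠BLM = 57.3° gives LM at -75.2° from the x-axis; with |LM| = 29.0, M = (15.2, -19.6). ∠LMA = 88.1° gives MA at -167° from the x-axis; with |MA| = 9.6, A = (5.82, -21.7). MA is perpendicular to AD, so AD runs at 103°; with |AD| = 29.8, D = (-0.833, 7.35). So D.y = 7.35.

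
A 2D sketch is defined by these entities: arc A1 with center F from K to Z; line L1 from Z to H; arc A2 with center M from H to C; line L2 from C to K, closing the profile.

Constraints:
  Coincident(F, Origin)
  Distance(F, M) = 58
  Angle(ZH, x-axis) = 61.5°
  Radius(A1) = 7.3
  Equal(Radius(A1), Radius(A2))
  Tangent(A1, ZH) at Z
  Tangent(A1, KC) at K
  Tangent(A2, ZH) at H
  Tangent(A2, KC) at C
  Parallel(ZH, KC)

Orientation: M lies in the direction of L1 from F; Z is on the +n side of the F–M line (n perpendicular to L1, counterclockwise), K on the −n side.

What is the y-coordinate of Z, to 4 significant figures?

3.483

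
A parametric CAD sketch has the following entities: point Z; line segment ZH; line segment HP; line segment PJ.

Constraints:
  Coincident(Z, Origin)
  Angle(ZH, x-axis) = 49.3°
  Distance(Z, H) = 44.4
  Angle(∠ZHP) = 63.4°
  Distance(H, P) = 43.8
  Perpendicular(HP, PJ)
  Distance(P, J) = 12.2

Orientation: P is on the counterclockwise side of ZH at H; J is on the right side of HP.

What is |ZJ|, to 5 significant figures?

57.147

Z is at the origin; ZH runs at 49.3° with length 44.4, so H = 44.4·(cos 49.3°, sin 49.3°) = (28.953, 33.661). ∠ZHP = 63.4°, so HP runs at 49.3° + (180° − 63.4°) = 165.90° from the x-axis; with |HP| = 43.8, P = H + 43.8·(cos 165.90°, sin 165.90°) = (-13.527, 44.332). HP ⟂ PJ; with |PJ| = 12.2 on the right of HP, J = P + 12.2·(0.24362, 0.96987) = (-10.555, 56.164). Then |ZJ| = |J − Z| = 57.147.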